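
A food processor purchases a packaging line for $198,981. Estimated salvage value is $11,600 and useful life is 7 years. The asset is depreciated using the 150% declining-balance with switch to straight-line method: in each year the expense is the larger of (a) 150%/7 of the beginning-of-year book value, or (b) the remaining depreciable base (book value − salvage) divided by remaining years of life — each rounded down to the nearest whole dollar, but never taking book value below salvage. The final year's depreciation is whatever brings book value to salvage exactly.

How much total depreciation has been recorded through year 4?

Depreciable base = $198,981 − $11,600 = $187,381.
Year 1: DB = ⌊$198,981 × 150%/7⌋ = $42,638; SL = ⌊$187,381/7⌋ = $26,768 → take DB $42,638. Book value $156,343.
Year 2: DB = ⌊$156,343 × 150%/7⌋ = $33,502; SL = ⌊$144,743/6⌋ = $24,123 → take DB $33,502. Book value $122,841.
Year 3: DB = ⌊$122,841 × 150%/7⌋ = $26,323; SL = ⌊$111,241/5⌋ = $22,248 → take DB $26,323. Book value $96,518.
Year 4: DB = ⌊$96,518 × 150%/7⌋ = $20,682; SL = ⌊$84,918/4⌋ = $21,229 → take SL $21,229. Book value $75,289.
Accumulated through year 4 = $198,981 − $75,289 = $123,692.

$123,692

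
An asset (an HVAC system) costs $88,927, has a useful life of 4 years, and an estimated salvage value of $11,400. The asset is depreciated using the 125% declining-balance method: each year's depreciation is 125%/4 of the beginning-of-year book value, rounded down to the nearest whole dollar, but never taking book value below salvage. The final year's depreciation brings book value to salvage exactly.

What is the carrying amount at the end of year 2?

$42,033

Depreciable base = $88,927 − $11,400 = $77,527.
Year 1: ⌊$88,927 × 125%/4⌋ = $27,789. Book value $61,138.
Year 2: ⌊$61,138 × 125%/4⌋ = $19,105. Book value $42,033.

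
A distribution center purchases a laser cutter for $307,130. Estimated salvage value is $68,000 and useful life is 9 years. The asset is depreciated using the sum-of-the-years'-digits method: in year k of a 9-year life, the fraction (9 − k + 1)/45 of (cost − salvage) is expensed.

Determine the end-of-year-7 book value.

$83,942

Depreciable base = $307,130 − $68,000 = $239,130.
Sum of the years' digits = 9+8+7+6+5+4+3+2+1 = 45.
Year 1: $239,130 × 9/45 = $47,826. Book value $259,304.
Year 2: $239,130 × 8/45 = $42,512. Book value $216,792.
Year 3: $239,130 × 7/45 = $37,198. Book value $179,594.
Year 4: $239,130 × 6/45 = $31,884. Book value $147,710.
Year 5: $239,130 × 5/45 = $26,570. Book value $121,140.
Year 6: $239,130 × 4/45 = $21,256. Book value $99,884.
Year 7: $239,130 × 3/45 = $15,942. Book value $83,942.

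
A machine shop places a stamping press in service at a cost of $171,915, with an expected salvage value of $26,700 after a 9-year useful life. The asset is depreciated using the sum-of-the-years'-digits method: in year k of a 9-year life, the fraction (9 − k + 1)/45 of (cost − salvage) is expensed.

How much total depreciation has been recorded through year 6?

$125,853

Depreciable base = $171,915 − $26,700 = $145,215.
Sum of the years' digits = 9+8+7+6+5+4+3+2+1 = 45.
Year 1: $145,215 × 9/45 = $29,043. Book value $142,872.
Year 2: $145,215 × 8/45 = $25,816. Book value $117,056.
Year 3: $145,215 × 7/45 = $22,589. Book value $94,467.
Year 4: $145,215 × 6/45 = $19,362. Book value $75,105.
Year 5: $145,215 × 5/45 = $16,135. Book value $58,970.
Year 6: $145,215 × 4/45 = $12,908. Book value $46,062.
Accumulated through year 6 = $171,915 − $46,062 = $125,853.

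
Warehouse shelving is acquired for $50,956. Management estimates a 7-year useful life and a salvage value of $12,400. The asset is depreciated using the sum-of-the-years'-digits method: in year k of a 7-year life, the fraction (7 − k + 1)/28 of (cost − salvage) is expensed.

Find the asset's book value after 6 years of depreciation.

Depreciable base = $50,956 − $12,400 = $38,556.
Sum of the years' digits = 7+6+5+4+3+2+1 = 28.
Year 1: $38,556 × 7/28 = $9,639. Book value $41,317.
Year 2: $38,556 × 6/28 = $8,262. Book value $33,055.
Year 3: $38,556 × 5/28 = $6,885. Book value $26,170.
Year 4: $38,556 × 4/28 = $5,508. Book value $20,662.
Year 5: $38,556 × 3/28 = $4,131. Book value $16,531.
Year 6: $38,556 × 2/28 = $2,754. Book value $13,777.

$13,777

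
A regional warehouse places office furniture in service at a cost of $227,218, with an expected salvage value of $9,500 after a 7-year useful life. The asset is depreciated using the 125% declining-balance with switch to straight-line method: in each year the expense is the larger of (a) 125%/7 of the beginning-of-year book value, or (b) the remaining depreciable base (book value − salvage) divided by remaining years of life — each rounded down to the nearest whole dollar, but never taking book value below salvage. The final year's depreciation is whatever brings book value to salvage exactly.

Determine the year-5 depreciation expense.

$28,763

Depreciable base = $227,218 − $9,500 = $217,718.
Year 1: DB = ⌊$227,218 × 125%/7⌋ = $40,574; SL = ⌊$217,718/7⌋ = $31,102 → take DB $40,574. Book value $186,644.
Year 2: DB = ⌊$186,644 × 125%/7⌋ = $33,329; SL = ⌊$177,144/6⌋ = $29,524 → take DB $33,329. Book value $153,315.
Year 3: DB = ⌊$153,315 × 125%/7⌋ = $27,377; SL = ⌊$143,815/5⌋ = $28,763 → take SL $28,763. Book value $124,552.
Year 4: DB = ⌊$124,552 × 125%/7⌋ = $22,241; SL = ⌊$115,052/4⌋ = $28,763 → take SL $28,763. Book value $95,789.
Year 5: DB = ⌊$95,789 × 125%/7⌋ = $17,105; SL = ⌊$86,289/3⌋ = $28,763 → take SL $28,763. Book value $67,026.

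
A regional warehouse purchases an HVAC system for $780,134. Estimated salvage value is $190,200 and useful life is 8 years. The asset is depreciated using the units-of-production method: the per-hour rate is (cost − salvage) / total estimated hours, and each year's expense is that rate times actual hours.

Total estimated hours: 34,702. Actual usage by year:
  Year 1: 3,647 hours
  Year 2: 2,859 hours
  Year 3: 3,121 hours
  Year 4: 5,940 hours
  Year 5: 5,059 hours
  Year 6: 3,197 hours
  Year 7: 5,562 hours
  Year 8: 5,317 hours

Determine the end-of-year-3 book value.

$616,475

Depreciable base = $780,134 − $190,200 = $589,934.
Rate = $589,934 / 34,702 hours = $17 per hour.
Year 1: 3,647 × $17 = $61,999. Book value $718,135.
Year 2: 2,859 × $17 = $48,603. Book value $669,532.
Year 3: 3,121 × $17 = $53,057. Book value $616,475.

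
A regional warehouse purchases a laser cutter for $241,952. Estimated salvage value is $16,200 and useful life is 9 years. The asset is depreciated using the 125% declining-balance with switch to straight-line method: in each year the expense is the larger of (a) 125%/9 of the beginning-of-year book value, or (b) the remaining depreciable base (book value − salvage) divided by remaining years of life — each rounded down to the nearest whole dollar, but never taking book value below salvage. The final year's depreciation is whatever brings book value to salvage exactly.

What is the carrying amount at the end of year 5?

$108,396

Depreciable base = $241,952 − $16,200 = $225,752.
Year 1: DB = ⌊$241,952 × 125%/9⌋ = $33,604; SL = ⌊$225,752/9⌋ = $25,083 → take DB $33,604. Book value $208,348.
Year 2: DB = ⌊$208,348 × 125%/9⌋ = $28,937; SL = ⌊$192,148/8⌋ = $24,018 → take DB $28,937. Book value $179,411.
Year 3: DB = ⌊$179,411 × 125%/9⌋ = $24,918; SL = ⌊$163,211/7⌋ = $23,315 → take DB $24,918. Book value $154,493.
Year 4: DB = ⌊$154,493 × 125%/9⌋ = $21,457; SL = ⌊$138,293/6⌋ = $23,048 → take SL $23,048. Book value $131,445.
Year 5: DB = ⌊$131,445 × 125%/9⌋ = $18,256; SL = ⌊$115,245/5⌋ = $23,049 → take SL $23,049. Book value $108,396.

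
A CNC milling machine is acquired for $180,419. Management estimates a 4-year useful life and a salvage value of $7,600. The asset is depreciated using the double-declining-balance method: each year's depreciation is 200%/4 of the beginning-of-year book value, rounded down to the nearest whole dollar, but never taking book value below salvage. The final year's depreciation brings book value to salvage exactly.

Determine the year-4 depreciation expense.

$14,953

Depreciable base = $180,419 − $7,600 = $172,819.
Year 1: ⌊$180,419 × 200%/4⌋ = $90,209. Book value $90,210.
Year 2: ⌊$90,210 × 200%/4⌋ = $45,105. Book value $45,105.
Year 3: ⌊$45,105 × 200%/4⌋ = $22,552. Book value $22,553.
Year 4 (final): $22,553 − $7,600 = $14,953. Book value $7,600.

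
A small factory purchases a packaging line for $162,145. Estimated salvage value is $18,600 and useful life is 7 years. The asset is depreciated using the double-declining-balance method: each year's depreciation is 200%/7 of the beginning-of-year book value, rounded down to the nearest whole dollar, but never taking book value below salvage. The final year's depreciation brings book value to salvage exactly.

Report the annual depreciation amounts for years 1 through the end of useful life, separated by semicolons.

Depreciable base = $162,145 − $18,600 = $143,545.
Year 1: ⌊$162,145 × 200%/7⌋ = $46,327. Book value $115,818.
Year 2: ⌊$115,818 × 200%/7⌋ = $33,090. Book value $82,728.
Year 3: ⌊$82,728 × 200%/7⌋ = $23,636. Book value $59,092.
Year 4: ⌊$59,092 × 200%/7⌋ = $16,883. Book value $42,209.
Year 5: ⌊$42,209 × 200%/7⌋ = $12,059. Book value $30,150.
Year 6: ⌊$30,150 × 200%/7⌋ = $8,614. Book value $21,536.
Year 7 (final): $21,536 − $18,600 = $2,936. Book value $18,600.

$46,327; $33,090; $23,636; $16,883; $12,059; $8,614; $2,936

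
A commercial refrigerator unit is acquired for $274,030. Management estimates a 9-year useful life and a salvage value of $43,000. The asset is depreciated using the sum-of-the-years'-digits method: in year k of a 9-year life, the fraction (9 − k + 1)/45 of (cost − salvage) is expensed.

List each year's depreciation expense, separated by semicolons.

$46,206; $41,072; $35,938; $30,804; $25,670; $20,536; $15,402; $10,268; $5,134

Depreciable base = $274,030 − $43,000 = $231,030.
Sum of the years' digits = 9+8+7+6+5+4+3+2+1 = 45.
Year 1: $231,030 × 9/45 = $46,206. Book value $227,824.
Year 2: $231,030 × 8/45 = $41,072. Book value $186,752.
Year 3: $231,030 × 7/45 = $35,938. Book value $150,814.
Year 4: $231,030 × 6/45 = $30,804. Book value $120,010.
Year 5: $231,030 × 5/45 = $25,670. Book value $94,340.
Year 6: $231,030 × 4/45 = $20,536. Book value $73,804.
Year 7: $231,030 × 3/45 = $15,402. Book value $58,402.
Year 8: $231,030 × 2/45 = $10,268. Book value $48,134.
Year 9: $231,030 × 1/45 = $5,134. Book value $43,000.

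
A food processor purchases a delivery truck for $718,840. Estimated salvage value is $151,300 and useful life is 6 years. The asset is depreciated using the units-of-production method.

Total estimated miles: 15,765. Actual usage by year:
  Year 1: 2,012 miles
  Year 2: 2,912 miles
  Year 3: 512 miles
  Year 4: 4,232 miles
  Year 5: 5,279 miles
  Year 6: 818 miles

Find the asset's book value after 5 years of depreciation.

Depreciable base = $718,840 − $151,300 = $567,540.
Rate = $567,540 / 15,765 miles = $36 per mile.
Year 1: 2,012 × $36 = $72,432. Book value $646,408.
Year 2: 2,912 × $36 = $104,832. Book value $541,576.
Year 3: 512 × $36 = $18,432. Book value $523,144.
Year 4: 4,232 × $36 = $152,352. Book value $370,792.
Year 5: 5,279 × $36 = $190,044. Book value $180,748.

$180,748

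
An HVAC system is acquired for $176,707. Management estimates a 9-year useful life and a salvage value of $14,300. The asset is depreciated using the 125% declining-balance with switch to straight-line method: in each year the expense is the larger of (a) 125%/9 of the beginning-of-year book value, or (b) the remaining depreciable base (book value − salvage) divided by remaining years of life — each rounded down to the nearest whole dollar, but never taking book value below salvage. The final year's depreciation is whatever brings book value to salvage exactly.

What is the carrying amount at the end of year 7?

Depreciable base = $176,707 − $14,300 = $162,407.
Year 1: DB = ⌊$176,707 × 125%/9⌋ = $24,542; SL = ⌊$162,407/9⌋ = $18,045 → take DB $24,542. Book value $152,165.
Year 2: DB = ⌊$152,165 × 125%/9⌋ = $21,134; SL = ⌊$137,865/8⌋ = $17,233 → take DB $21,134. Book value $131,031.
Year 3: DB = ⌊$131,031 × 125%/9⌋ = $18,198; SL = ⌊$116,731/7⌋ = $16,675 → take DB $18,198. Book value $112,833.
Year 4: DB = ⌊$112,833 × 125%/9⌋ = $15,671; SL = ⌊$98,533/6⌋ = $16,422 → take SL $16,422. Book value $96,411.
Year 5: DB = ⌊$96,411 × 125%/9⌋ = $13,390; SL = ⌊$82,111/5⌋ = $16,422 → take SL $16,422. Book value $79,989.
Year 6: DB = ⌊$79,989 × 125%/9⌋ = $11,109; SL = ⌊$65,689/4⌋ = $16,422 → take SL $16,422. Book value $63,567.
Year 7: DB = ⌊$63,567 × 125%/9⌋ = $8,828; SL = ⌊$49,267/3⌋ = $16,422 → take SL $16,422. Book value $47,145.

$47,145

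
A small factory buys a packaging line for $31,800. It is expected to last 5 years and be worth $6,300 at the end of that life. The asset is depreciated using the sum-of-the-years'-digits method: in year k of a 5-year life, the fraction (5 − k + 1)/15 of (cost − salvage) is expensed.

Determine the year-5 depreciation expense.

Depreciable base = $31,800 − $6,300 = $25,500.
Sum of the years' digits = 5+4+3+2+1 = 15.
Year 1: $25,500 × 5/15 = $8,500. Book value $23,300.
Year 2: $25,500 × 4/15 = $6,800. Book value $16,500.
Year 3: $25,500 × 3/15 = $5,100. Book value $11,400.
Year 4: $25,500 × 2/15 = $3,400. Book value $8,000.
Year 5: $25,500 × 1/15 = $1,700. Book value $6,300.

$1,700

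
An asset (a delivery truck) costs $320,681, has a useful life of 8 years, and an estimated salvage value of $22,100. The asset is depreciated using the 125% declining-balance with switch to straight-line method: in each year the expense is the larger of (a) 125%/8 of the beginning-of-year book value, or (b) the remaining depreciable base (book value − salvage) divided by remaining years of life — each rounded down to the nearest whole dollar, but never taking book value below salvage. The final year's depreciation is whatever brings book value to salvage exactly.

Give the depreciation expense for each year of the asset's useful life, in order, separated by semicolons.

$50,106; $42,277; $35,671; $34,105; $34,105; $34,105; $34,106; $34,106

Depreciable base = $320,681 − $22,100 = $298,581.
Year 1: DB = ⌊$320,681 × 125%/8⌋ = $50,106; SL = ⌊$298,581/8⌋ = $37,322 → take DB $50,106. Book value $270,575.
Year 2: DB = ⌊$270,575 × 125%/8⌋ = $42,277; SL = ⌊$248,475/7⌋ = $35,496 → take DB $42,277. Book value $228,298.
Year 3: DB = ⌊$228,298 × 125%/8⌋ = $35,671; SL = ⌊$206,198/6⌋ = $34,366 → take DB $35,671. Book value $192,627.
Year 4: DB = ⌊$192,627 × 125%/8⌋ = $30,097; SL = ⌊$170,527/5⌋ = $34,105 → take SL $34,105. Book value $158,522.
Year 5: DB = ⌊$158,522 × 125%/8⌋ = $24,769; SL = ⌊$136,422/4⌋ = $34,105 → take SL $34,105. Book value $124,417.
Year 6: DB = ⌊$124,417 × 125%/8⌋ = $19,440; SL = ⌊$102,317/3⌋ = $34,105 → take SL $34,105. Book value $90,312.
Year 7: DB = ⌊$90,312 × 125%/8⌋ = $14,111; SL = ⌊$68,212/2⌋ = $34,106 → take SL $34,106. Book value $56,206.
Year 8 (final): $56,206 − $22,100 = $34,106. Book value $22,100.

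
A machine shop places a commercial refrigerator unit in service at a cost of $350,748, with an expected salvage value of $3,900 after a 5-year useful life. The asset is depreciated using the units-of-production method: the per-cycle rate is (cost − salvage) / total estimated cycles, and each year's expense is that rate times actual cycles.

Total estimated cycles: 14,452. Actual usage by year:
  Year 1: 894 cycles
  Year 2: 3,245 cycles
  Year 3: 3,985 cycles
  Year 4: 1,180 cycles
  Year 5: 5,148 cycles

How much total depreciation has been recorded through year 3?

$194,976

Depreciable base = $350,748 − $3,900 = $346,848.
Rate = $346,848 / 14,452 cycles = $24 per cycle.
Year 1: 894 × $24 = $21,456. Book value $329,292.
Year 2: 3,245 × $24 = $77,880. Book value $251,412.
Year 3: 3,985 × $24 = $95,640. Book value $155,772.
Accumulated through year 3 = $350,748 − $155,772 = $194,976.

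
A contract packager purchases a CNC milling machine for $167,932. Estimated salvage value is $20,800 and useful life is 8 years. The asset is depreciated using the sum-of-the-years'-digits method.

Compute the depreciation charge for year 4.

$20,435

Depreciable base = $167,932 − $20,800 = $147,132.
Sum of the years' digits = 8+7+6+5+4+3+2+1 = 36.
Year 1: $147,132 × 8/36 = $32,696. Book value $135,236.
Year 2: $147,132 × 7/36 = $28,609. Book value $106,627.
Year 3: $147,132 × 6/36 = $24,522. Book value $82,105.
Year 4: $147,132 × 5/36 = $20,435. Book value $61,670.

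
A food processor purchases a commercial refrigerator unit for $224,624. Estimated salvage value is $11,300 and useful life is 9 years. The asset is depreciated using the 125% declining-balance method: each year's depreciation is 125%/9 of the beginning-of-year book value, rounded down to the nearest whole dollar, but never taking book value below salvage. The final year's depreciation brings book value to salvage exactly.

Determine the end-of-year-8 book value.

Depreciable base = $224,624 − $11,300 = $213,324.
Year 1: ⌊$224,624 × 125%/9⌋ = $31,197. Book value $193,427.
Year 2: ⌊$193,427 × 125%/9⌋ = $26,864. Book value $166,563.
Year 3: ⌊$166,563 × 125%/9⌋ = $23,133. Book value $143,430.
Year 4: ⌊$143,430 × 125%/9⌋ = $19,920. Book value $123,510.
Year 5: ⌊$123,510 × 125%/9⌋ = $17,154. Book value $106,356.
Year 6: ⌊$106,356 × 125%/9⌋ = $14,771. Book value $91,585.
Year 7: ⌊$91,585 × 125%/9⌋ = $12,720. Book value $78,865.
Year 8: ⌊$78,865 × 125%/9⌋ = $10,953. Book value $67,912.

$67,912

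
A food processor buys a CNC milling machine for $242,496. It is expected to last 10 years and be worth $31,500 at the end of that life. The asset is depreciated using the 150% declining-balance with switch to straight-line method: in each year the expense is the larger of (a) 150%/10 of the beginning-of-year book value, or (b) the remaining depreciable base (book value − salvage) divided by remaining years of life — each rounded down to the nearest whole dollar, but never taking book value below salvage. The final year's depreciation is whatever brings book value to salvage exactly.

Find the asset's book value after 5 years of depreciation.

$107,599

Depreciable base = $242,496 − $31,500 = $210,996.
Year 1: DB = ⌊$242,496 × 150%/10⌋ = $36,374; SL = ⌊$210,996/10⌋ = $21,099 → take DB $36,374. Book value $206,122.
Year 2: DB = ⌊$206,122 × 150%/10⌋ = $30,918; SL = ⌊$174,622/9⌋ = $19,402 → take DB $30,918. Book value $175,204.
Year 3: DB = ⌊$175,204 × 150%/10⌋ = $26,280; SL = ⌊$143,704/8⌋ = $17,963 → take DB $26,280. Book value $148,924.
Year 4: DB = ⌊$148,924 × 150%/10⌋ = $22,338; SL = ⌊$117,424/7⌋ = $16,774 → take DB $22,338. Book value $126,586.
Year 5: DB = ⌊$126,586 × 150%/10⌋ = $18,987; SL = ⌊$95,086/6⌋ = $15,847 → take DB $18,987. Book value $107,599.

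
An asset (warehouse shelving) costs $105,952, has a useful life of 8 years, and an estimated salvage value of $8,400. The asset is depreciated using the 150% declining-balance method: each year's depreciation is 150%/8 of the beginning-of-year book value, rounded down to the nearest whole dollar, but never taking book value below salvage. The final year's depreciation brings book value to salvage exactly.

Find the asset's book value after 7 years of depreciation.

$24,769

Depreciable base = $105,952 − $8,400 = $97,552.
Year 1: ⌊$105,952 × 150%/8⌋ = $19,866. Book value $86,086.
Year 2: ⌊$86,086 × 150%/8⌋ = $16,141. Book value $69,945.
Year 3: ⌊$69,945 × 150%/8⌋ = $13,114. Book value $56,831.
Year 4: ⌊$56,831 × 150%/8⌋ = $10,655. Book value $46,176.
Year 5: ⌊$46,176 × 150%/8⌋ = $8,658. Book value $37,518.
Year 6: ⌊$37,518 × 150%/8⌋ = $7,034. Book value $30,484.
Year 7: ⌊$30,484 × 150%/8⌋ = $5,715. Book value $24,769.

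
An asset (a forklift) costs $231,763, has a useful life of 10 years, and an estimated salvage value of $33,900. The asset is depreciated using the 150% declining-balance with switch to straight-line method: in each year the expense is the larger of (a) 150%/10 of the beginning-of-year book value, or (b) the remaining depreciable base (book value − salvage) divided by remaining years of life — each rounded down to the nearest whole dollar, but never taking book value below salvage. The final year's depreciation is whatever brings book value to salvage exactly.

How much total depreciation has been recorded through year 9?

$184,485

Depreciable base = $231,763 − $33,900 = $197,863.
Year 1: DB = ⌊$231,763 × 150%/10⌋ = $34,764; SL = ⌊$197,863/10⌋ = $19,786 → take DB $34,764. Book value $196,999.
Year 2: DB = ⌊$196,999 × 150%/10⌋ = $29,549; SL = ⌊$163,099/9⌋ = $18,122 → take DB $29,549. Book value $167,450.
Year 3: DB = ⌊$167,450 × 150%/10⌋ = $25,117; SL = ⌊$133,550/8⌋ = $16,693 → take DB $25,117. Book value $142,333.
Year 4: DB = ⌊$142,333 × 150%/10⌋ = $21,349; SL = ⌊$108,433/7⌋ = $15,490 → take DB $21,349. Book value $120,984.
Year 5: DB = ⌊$120,984 × 150%/10⌋ = $18,147; SL = ⌊$87,084/6⌋ = $14,514 → take DB $18,147. Book value $102,837.
Year 6: DB = ⌊$102,837 × 150%/10⌋ = $15,425; SL = ⌊$68,937/5⌋ = $13,787 → take DB $15,425. Book value $87,412.
Year 7: DB = ⌊$87,412 × 150%/10⌋ = $13,111; SL = ⌊$53,512/4⌋ = $13,378 → take SL $13,378. Book value $74,034.
Year 8: DB = ⌊$74,034 × 150%/10⌋ = $11,105; SL = ⌊$40,134/3⌋ = $13,378 → take SL $13,378. Book value $60,656.
Year 9: DB = ⌊$60,656 × 150%/10⌋ = $9,098; SL = ⌊$26,756/2⌋ = $13,378 → take SL $13,378. Book value $47,278.
Accumulated through year 9 = $231,763 − $47,278 = $184,485.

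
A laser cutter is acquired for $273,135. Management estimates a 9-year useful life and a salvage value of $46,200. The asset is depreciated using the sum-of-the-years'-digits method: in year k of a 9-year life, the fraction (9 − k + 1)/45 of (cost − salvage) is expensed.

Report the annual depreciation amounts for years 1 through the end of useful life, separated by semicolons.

$45,387; $40,344; $35,301; $30,258; $25,215; $20,172; $15,129; $10,086; $5,043

Depreciable base = $273,135 − $46,200 = $226,935.
Sum of the years' digits = 9+8+7+6+5+4+3+2+1 = 45.
Year 1: $226,935 × 9/45 = $45,387. Book value $227,748.
Year 2: $226,935 × 8/45 = $40,344. Book value $187,404.
Year 3: $226,935 × 7/45 = $35,301. Book value $152,103.
Year 4: $226,935 × 6/45 = $30,258. Book value $121,845.
Year 5: $226,935 × 5/45 = $25,215. Book value $96,630.
Year 6: $226,935 × 4/45 = $20,172. Book value $76,458.
Year 7: $226,935 × 3/45 = $15,129. Book value $61,329.
Year 8: $226,935 × 2/45 = $10,086. Book value $51,243.
Year 9: $226,935 × 1/45 = $5,043. Book value $46,200.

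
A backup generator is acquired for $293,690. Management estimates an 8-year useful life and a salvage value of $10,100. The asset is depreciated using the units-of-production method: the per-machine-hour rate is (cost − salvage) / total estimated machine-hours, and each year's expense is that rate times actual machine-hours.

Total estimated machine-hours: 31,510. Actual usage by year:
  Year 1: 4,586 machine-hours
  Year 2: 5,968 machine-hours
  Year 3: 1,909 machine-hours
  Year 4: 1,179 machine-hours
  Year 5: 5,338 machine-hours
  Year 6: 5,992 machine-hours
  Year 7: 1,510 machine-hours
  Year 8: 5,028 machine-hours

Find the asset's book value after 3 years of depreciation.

$181,523

Depreciable base = $293,690 − $10,100 = $283,590.
Rate = $283,590 / 31,510 machine-hours = $9 per machine-hour.
Year 1: 4,586 × $9 = $41,274. Book value $252,416.
Year 2: 5,968 × $9 = $53,712. Book value $198,704.
Year 3: 1,909 × $9 = $17,181. Book value $181,523.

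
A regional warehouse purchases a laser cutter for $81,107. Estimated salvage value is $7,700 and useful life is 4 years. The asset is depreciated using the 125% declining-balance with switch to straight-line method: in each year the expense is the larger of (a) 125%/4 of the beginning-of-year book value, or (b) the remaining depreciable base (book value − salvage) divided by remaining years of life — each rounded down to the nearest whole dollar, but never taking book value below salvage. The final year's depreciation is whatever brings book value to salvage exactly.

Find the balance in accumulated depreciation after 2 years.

$42,770

Depreciable base = $81,107 − $7,700 = $73,407.
Year 1: DB = ⌊$81,107 × 125%/4⌋ = $25,345; SL = ⌊$73,407/4⌋ = $18,351 → take DB $25,345. Book value $55,762.
Year 2: DB = ⌊$55,762 × 125%/4⌋ = $17,425; SL = ⌊$48,062/3⌋ = $16,020 → take DB $17,425. Book value $38,337.
Accumulated through year 2 = $81,107 − $38,337 = $42,770.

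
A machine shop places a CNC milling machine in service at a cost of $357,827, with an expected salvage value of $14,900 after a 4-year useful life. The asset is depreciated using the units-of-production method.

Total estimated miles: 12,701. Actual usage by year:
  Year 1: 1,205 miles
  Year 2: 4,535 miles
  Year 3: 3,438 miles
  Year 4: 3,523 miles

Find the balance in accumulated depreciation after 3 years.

Depreciable base = $357,827 − $14,900 = $342,927.
Rate = $342,927 / 12,701 miles = $27 per mile.
Year 1: 1,205 × $27 = $32,535. Book value $325,292.
Year 2: 4,535 × $27 = $122,445. Book value $202,847.
Year 3: 3,438 × $27 = $92,826. Book value $110,021.
Accumulated through year 3 = $357,827 − $110,021 = $247,806.

$247,806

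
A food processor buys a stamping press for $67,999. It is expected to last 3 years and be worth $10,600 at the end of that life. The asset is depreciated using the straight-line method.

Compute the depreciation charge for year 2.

$19,133

Depreciable base = $67,999 − $10,600 = $57,399.
Annual expense = $57,399 / 3 = $19,133.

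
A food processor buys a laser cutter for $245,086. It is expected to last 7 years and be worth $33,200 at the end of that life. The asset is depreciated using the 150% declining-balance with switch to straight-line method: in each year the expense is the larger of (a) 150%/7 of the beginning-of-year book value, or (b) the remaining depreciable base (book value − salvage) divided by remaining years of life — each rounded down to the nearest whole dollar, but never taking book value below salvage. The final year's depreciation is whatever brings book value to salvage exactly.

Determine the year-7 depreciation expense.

Depreciable base = $245,086 − $33,200 = $211,886.
Year 1: DB = ⌊$245,086 × 150%/7⌋ = $52,518; SL = ⌊$211,886/7⌋ = $30,269 → take DB $52,518. Book value $192,568.
Year 2: DB = ⌊$192,568 × 150%/7⌋ = $41,264; SL = ⌊$159,368/6⌋ = $26,561 → take DB $41,264. Book value $151,304.
Year 3: DB = ⌊$151,304 × 150%/7⌋ = $32,422; SL = ⌊$118,104/5⌋ = $23,620 → take DB $32,422. Book value $118,882.
Year 4: DB = ⌊$118,882 × 150%/7⌋ = $25,474; SL = ⌊$85,682/4⌋ = $21,420 → take DB $25,474. Book value $93,408.
Year 5: DB = ⌊$93,408 × 150%/7⌋ = $20,016; SL = ⌊$60,208/3⌋ = $20,069 → take SL $20,069. Book value $73,339.
Year 6: DB = ⌊$73,339 × 150%/7⌋ = $15,715; SL = ⌊$40,139/2⌋ = $20,069 → take SL $20,069. Book value $53,270.
Year 7 (final): $53,270 − $33,200 = $20,070. Book value $33,200.

$20,070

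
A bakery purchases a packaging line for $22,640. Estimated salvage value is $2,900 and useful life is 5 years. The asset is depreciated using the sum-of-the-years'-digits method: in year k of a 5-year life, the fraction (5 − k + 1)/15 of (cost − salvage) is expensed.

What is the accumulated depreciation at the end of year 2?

Depreciable base = $22,640 − $2,900 = $19,740.
Sum of the years' digits = 5+4+3+2+1 = 15.
Year 1: $19,740 × 5/15 = $6,580. Book value $16,060.
Year 2: $19,740 × 4/15 = $5,264. Book value $10,796.
Accumulated through year 2 = $22,640 − $10,796 = $11,844.

$11,844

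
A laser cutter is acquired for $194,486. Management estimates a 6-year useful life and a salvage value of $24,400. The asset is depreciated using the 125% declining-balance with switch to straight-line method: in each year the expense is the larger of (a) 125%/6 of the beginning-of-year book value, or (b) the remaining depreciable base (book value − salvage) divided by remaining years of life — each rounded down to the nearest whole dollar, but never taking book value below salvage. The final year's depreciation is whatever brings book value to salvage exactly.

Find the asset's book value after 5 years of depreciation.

$48,433

Depreciable base = $194,486 − $24,400 = $170,086.
Year 1: DB = ⌊$194,486 × 125%/6⌋ = $40,517; SL = ⌊$170,086/6⌋ = $28,347 → take DB $40,517. Book value $153,969.
Year 2: DB = ⌊$153,969 × 125%/6⌋ = $32,076; SL = ⌊$129,569/5⌋ = $25,913 → take DB $32,076. Book value $121,893.
Year 3: DB = ⌊$121,893 × 125%/6⌋ = $25,394; SL = ⌊$97,493/4⌋ = $24,373 → take DB $25,394. Book value $96,499.
Year 4: DB = ⌊$96,499 × 125%/6⌋ = $20,103; SL = ⌊$72,099/3⌋ = $24,033 → take SL $24,033. Book value $72,466.
Year 5: DB = ⌊$72,466 × 125%/6⌋ = $15,097; SL = ⌊$48,066/2⌋ = $24,033 → take SL $24,033. Book value $48,433.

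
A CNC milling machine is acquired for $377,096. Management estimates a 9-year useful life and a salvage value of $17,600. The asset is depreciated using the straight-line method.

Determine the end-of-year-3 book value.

Depreciable base = $377,096 − $17,600 = $359,496.
Annual expense = $359,496 / 9 = $39,944.
End of year 1: book value $337,152.
End of year 2: book value $297,208.
End of year 3: book value $257,264.

$257,264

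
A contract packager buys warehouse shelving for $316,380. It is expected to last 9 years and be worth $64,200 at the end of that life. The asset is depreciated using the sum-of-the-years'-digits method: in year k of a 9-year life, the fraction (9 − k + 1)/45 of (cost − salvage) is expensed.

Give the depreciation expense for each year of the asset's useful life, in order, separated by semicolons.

$50,436; $44,832; $39,228; $33,624; $28,020; $22,416; $16,812; $11,208; $5,604

Depreciable base = $316,380 − $64,200 = $252,180.
Sum of the years' digits = 9+8+7+6+5+4+3+2+1 = 45.
Year 1: $252,180 × 9/45 = $50,436. Book value $265,944.
Year 2: $252,180 × 8/45 = $44,832. Book value $221,112.
Year 3: $252,180 × 7/45 = $39,228. Book value $181,884.
Year 4: $252,180 × 6/45 = $33,624. Book value $148,260.
Year 5: $252,180 × 5/45 = $28,020. Book value $120,240.
Year 6: $252,180 × 4/45 = $22,416. Book value $97,824.
Year 7: $252,180 × 3/45 = $16,812. Book value $81,012.
Year 8: $252,180 × 2/45 = $11,208. Book value $69,804.
Year 9: $252,180 × 1/45 = $5,604. Book value $64,200.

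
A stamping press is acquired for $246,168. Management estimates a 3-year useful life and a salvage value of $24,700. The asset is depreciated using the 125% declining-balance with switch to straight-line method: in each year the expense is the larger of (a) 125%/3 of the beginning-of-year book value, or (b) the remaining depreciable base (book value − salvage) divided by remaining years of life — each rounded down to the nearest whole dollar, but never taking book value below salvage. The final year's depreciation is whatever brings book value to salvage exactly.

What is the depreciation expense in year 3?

Depreciable base = $246,168 − $24,700 = $221,468.
Year 1: DB = ⌊$246,168 × 125%/3⌋ = $102,570; SL = ⌊$221,468/3⌋ = $73,822 → take DB $102,570. Book value $143,598.
Year 2: DB = ⌊$143,598 × 125%/3⌋ = $59,832; SL = ⌊$118,898/2⌋ = $59,449 → take DB $59,832. Book value $83,766.
Year 3 (final): $83,766 − $24,700 = $59,066. Book value $24,700.

$59,066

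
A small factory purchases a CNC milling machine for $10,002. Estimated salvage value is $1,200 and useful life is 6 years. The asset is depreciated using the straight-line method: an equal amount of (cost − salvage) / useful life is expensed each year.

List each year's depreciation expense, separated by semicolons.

Depreciable base = $10,002 − $1,200 = $8,802.
Annual expense = $8,802 / 6 = $1,467.
End of year 1: book value $8,535.
End of year 2: book value $7,068.
End of year 3: book value $5,601.
End of year 4: book value $4,134.
End of year 5: book value $2,667.
End of year 6: book value $1,200.

$1,467; $1,467; $1,467; $1,467; $1,467; $1,467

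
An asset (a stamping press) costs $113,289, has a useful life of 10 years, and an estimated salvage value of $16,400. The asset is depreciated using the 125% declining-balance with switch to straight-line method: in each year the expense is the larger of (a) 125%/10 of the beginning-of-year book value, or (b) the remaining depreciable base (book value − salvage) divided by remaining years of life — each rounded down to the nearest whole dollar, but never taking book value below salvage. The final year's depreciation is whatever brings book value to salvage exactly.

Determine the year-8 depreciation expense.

Depreciable base = $113,289 − $16,400 = $96,889.
Year 1: DB = ⌊$113,289 × 125%/10⌋ = $14,161; SL = ⌊$96,889/10⌋ = $9,688 → take DB $14,161. Book value $99,128.
Year 2: DB = ⌊$99,128 × 125%/10⌋ = $12,391; SL = ⌊$82,728/9⌋ = $9,192 → take DB $12,391. Book value $86,737.
Year 3: DB = ⌊$86,737 × 125%/10⌋ = $10,842; SL = ⌊$70,337/8⌋ = $8,792 → take DB $10,842. Book value $75,895.
Year 4: DB = ⌊$75,895 × 125%/10⌋ = $9,486; SL = ⌊$59,495/7⌋ = $8,499 → take DB $9,486. Book value $66,409.
Year 5: DB = ⌊$66,409 × 125%/10⌋ = $8,301; SL = ⌊$50,009/6⌋ = $8,334 → take SL $8,334. Book value $58,075.
Year 6: DB = ⌊$58,075 × 125%/10⌋ = $7,259; SL = ⌊$41,675/5⌋ = $8,335 → take SL $8,335. Book value $49,740.
Year 7: DB = ⌊$49,740 × 125%/10⌋ = $6,217; SL = ⌊$33,340/4⌋ = $8,335 → take SL $8,335. Book value $41,405.
Year 8: DB = ⌊$41,405 × 125%/10⌋ = $5,175; SL = ⌊$25,005/3⌋ = $8,335 → take SL $8,335. Book value $33,070.

$8,335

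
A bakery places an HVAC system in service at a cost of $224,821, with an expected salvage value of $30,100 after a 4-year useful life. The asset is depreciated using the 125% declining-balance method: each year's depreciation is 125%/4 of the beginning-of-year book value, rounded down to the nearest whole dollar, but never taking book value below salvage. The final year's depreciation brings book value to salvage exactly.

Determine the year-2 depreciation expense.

$48,301

Depreciable base = $224,821 − $30,100 = $194,721.
Year 1: ⌊$224,821 × 125%/4⌋ = $70,256. Book value $154,565.
Year 2: ⌊$154,565 × 125%/4⌋ = $48,301. Book value $106,264.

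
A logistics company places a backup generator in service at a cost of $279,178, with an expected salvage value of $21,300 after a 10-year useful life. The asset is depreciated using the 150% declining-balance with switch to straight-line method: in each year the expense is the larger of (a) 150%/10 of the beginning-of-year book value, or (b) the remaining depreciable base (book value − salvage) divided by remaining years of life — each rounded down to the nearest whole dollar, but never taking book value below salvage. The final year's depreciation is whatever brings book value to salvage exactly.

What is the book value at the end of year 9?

Depreciable base = $279,178 − $21,300 = $257,878.
Year 1: DB = ⌊$279,178 × 150%/10⌋ = $41,876; SL = ⌊$257,878/10⌋ = $25,787 → take DB $41,876. Book value $237,302.
Year 2: DB = ⌊$237,302 × 150%/10⌋ = $35,595; SL = ⌊$216,002/9⌋ = $24,000 → take DB $35,595. Book value $201,707.
Year 3: DB = ⌊$201,707 × 150%/10⌋ = $30,256; SL = ⌊$180,407/8⌋ = $22,550 → take DB $30,256. Book value $171,451.
Year 4: DB = ⌊$171,451 × 150%/10⌋ = $25,717; SL = ⌊$150,151/7⌋ = $21,450 → take DB $25,717. Book value $145,734.
Year 5: DB = ⌊$145,734 × 150%/10⌋ = $21,860; SL = ⌊$124,434/6⌋ = $20,739 → take DB $21,860. Book value $123,874.
Year 6: DB = ⌊$123,874 × 150%/10⌋ = $18,581; SL = ⌊$102,574/5⌋ = $20,514 → take SL $20,514. Book value $103,360.
Year 7: DB = ⌊$103,360 × 150%/10⌋ = $15,504; SL = ⌊$82,060/4⌋ = $20,515 → take SL $20,515. Book value $82,845.
Year 8: DB = ⌊$82,845 × 150%/10⌋ = $12,426; SL = ⌊$61,545/3⌋ = $20,515 → take SL $20,515. Book value $62,330.
Year 9: DB = ⌊$62,330 × 150%/10⌋ = $9,349; SL = ⌊$41,030/2⌋ = $20,515 → take SL $20,515. Book value $41,815.

$41,815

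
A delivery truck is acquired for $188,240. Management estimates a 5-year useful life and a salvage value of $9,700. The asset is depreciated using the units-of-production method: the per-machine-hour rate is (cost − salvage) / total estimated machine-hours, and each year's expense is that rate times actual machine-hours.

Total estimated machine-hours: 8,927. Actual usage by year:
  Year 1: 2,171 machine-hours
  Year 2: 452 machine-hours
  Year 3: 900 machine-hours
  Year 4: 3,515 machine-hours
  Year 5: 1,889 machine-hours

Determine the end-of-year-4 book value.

Depreciable base = $188,240 − $9,700 = $178,540.
Rate = $178,540 / 8,927 machine-hours = $20 per machine-hour.
Year 1: 2,171 × $20 = $43,420. Book value $144,820.
Year 2: 452 × $20 = $9,040. Book value $135,780.
Year 3: 900 × $20 = $18,000. Book value $117,780.
Year 4: 3,515 × $20 = $70,300. Book value $47,480.

$47,480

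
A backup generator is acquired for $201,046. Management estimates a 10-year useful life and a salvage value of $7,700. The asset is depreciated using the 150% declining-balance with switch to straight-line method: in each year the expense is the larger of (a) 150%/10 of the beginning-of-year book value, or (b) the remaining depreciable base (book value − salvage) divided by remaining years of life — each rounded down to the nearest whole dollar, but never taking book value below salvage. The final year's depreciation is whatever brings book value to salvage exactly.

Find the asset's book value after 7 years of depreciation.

$56,325

Depreciable base = $201,046 − $7,700 = $193,346.
Year 1: DB = ⌊$201,046 × 150%/10⌋ = $30,156; SL = ⌊$193,346/10⌋ = $19,334 → take DB $30,156. Book value $170,890.
Year 2: DB = ⌊$170,890 × 150%/10⌋ = $25,633; SL = ⌊$163,190/9⌋ = $18,132 → take DB $25,633. Book value $145,257.
Year 3: DB = ⌊$145,257 × 150%/10⌋ = $21,788; SL = ⌊$137,557/8⌋ = $17,194 → take DB $21,788. Book value $123,469.
Year 4: DB = ⌊$123,469 × 150%/10⌋ = $18,520; SL = ⌊$115,769/7⌋ = $16,538 → take DB $18,520. Book value $104,949.
Year 5: DB = ⌊$104,949 × 150%/10⌋ = $15,742; SL = ⌊$97,249/6⌋ = $16,208 → take SL $16,208. Book value $88,741.
Year 6: DB = ⌊$88,741 × 150%/10⌋ = $13,311; SL = ⌊$81,041/5⌋ = $16,208 → take SL $16,208. Book value $72,533.
Year 7: DB = ⌊$72,533 × 150%/10⌋ = $10,879; SL = ⌊$64,833/4⌋ = $16,208 → take SL $16,208. Book value $56,325.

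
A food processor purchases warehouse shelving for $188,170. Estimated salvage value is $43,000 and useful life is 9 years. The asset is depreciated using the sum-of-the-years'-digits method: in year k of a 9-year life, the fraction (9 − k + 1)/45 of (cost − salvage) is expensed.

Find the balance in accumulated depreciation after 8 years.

Depreciable base = $188,170 − $43,000 = $145,170.
Sum of the years' digits = 9+8+7+6+5+4+3+2+1 = 45.
Year 1: $145,170 × 9/45 = $29,034. Book value $159,136.
Year 2: $145,170 × 8/45 = $25,808. Book value $133,328.
Year 3: $145,170 × 7/45 = $22,582. Book value $110,746.
Year 4: $145,170 × 6/45 = $19,356. Book value $91,390.
Year 5: $145,170 × 5/45 = $16,130. Book value $75,260.
Year 6: $145,170 × 4/45 = $12,904. Book value $62,356.
Year 7: $145,170 × 3/45 = $9,678. Book value $52,678.
Year 8: $145,170 × 2/45 = $6,452. Book value $46,226.
Accumulated through year 8 = $188,170 − $46,226 = $141,944.

$141,944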